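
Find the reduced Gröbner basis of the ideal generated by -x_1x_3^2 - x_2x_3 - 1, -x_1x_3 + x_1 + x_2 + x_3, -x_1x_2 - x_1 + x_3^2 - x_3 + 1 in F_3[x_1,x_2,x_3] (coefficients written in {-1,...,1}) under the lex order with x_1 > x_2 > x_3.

This is the nonlinear analogue of row-reducing a linear system.

f_1 = -x_1x_3^2 - x_2x_3 - 1, LT = x_1x_3^2.
f_2 = -x_1x_3 + x_1 + x_2 + x_3, LT = x_1x_3.
f_3 = -x_1x_2 - x_1 + x_3^2 - x_3 + 1, LT = x_1x_2.

S(f_1,f_2): lcm = x_1x_3^2. S = x_1x_3 - x_2x_3 + x_3^2 + 1.
  reduce S modulo (f_1, f_2, f_3):
  remainder x_1 - x_2x_3 + x_2 + x_3^2 + x_3 + 1 ≠ 0; add g_4 = x_1 - x_2x_3 + x_2 + x_3^2 + x_3 + 1 to the basis.

S(f_1,f_3): lcm = x_1x_2x_3^2. S = -x_1x_3^2 + x_2^2x_3 + x_2 + x_3^4 - x_3^3 + x_3^2.
  reduce S modulo (f_1, f_2, f_3, g_4):
  remainder x_2^2x_3 + x_2x_3 + x_2 + x_3^4 - x_3^3 + x_3^2 + 1 ≠ 0; add g_5 = x_2^2x_3 + x_2x_3 + x_2 + x_3^4 - x_3^3 + x_3^2 + 1 to the basis.

S(f_2,f_3): lcm = x_1x_2x_3. S = -x_1x_2 - x_1x_3 - x_2^2 - x_2x_3 + x_3^3 - x_3^2 + x_3.
  reduce S modulo (f_1, f_2, f_3, g_4, g_5):
  remainder -x_2^2 - x_2x_3 - x_2 + x_3^3 + x_3^2 + x_3 - 1 ≠ 0; add g_6 = -x_2^2 - x_2x_3 - x_2 + x_3^3 + x_3^2 + x_3 - 1 to the basis.

S(f_1,g_4): lcm = x_1x_3^2. S = x_2x_3^3 - x_2x_3^2 + x_2x_3 - x_3^4 - x_3^3 - x_3^2 + 1.
  reduce S modulo (f_1, f_2, f_3, g_4, g_5, g_6):
  remainder x_2x_3^3 - x_2x_3^2 + x_2x_3 - x_3^4 - x_3^3 - x_3^2 + 1 ≠ 0; add g_7 = x_2x_3^3 - x_2x_3^2 + x_2x_3 - x_3^4 - x_3^3 - x_3^2 + 1 to the basis.

S(f_2,g_4): lcm = x_1x_3. S = -x_1 + x_2x_3^2 - x_2x_3 - x_2 - x_3^3 - x_3^2 + x_3.
  reduce S modulo (f_1, f_2, f_3, g_4, g_5, g_6, g_7):
  remainder x_2x_3^2 + x_2x_3 - x_3^3 - x_3 + 1 ≠ 0; add g_8 = x_2x_3^2 + x_2x_3 - x_3^3 - x_3 + 1 to the basis.

S(f_3,g_4): lcm = x_1x_2. S = x_1 + x_2^2x_3 - x_2^2 - x_2x_3^2 - x_2x_3 - x_2 - x_3^2 + x_3 - 1.
  reduce S modulo (f_1, f_2, f_3, g_4, g_5, g_6, g_7, g_8):
  remainder x_2x_3 + x_2 - x_3^4 - x_3^3 - x_3^2 + x_3 - 1 ≠ 0; add g_9 = x_2x_3 + x_2 - x_3^4 - x_3^3 - x_3^2 + x_3 - 1 to the basis.

S(f_1,g_7): lcm = x_1x_2x_3^3. S = x_1x_2x_3^2 - x_1x_2x_3 + x_1x_3^4 + x_1x_3^3 + x_1x_3^2 - x_1 + x_2^2x_3^2 + x_2x_3.
  reduce S modulo (f_1, f_2, f_3, g_4, g_5, g_6, g_7, g_8, g_9):
  remainder -x_3^5 - x_3^4 + x_3^2 - 1 ≠ 0; add g_10 = -x_3^5 - x_3^4 + x_3^2 - 1 to the basis.

The other S-polynomials (S(f_1,g_5), S(f_2,g_5), S(f_3,g_5), S(g_4,g_5), S(f_1,g_6), S(f_2,g_6), S(f_3,g_6), S(g_4,g_6), S(g_5,g_6), S(f_2,g_7), S(f_3,g_7), S(g_4,g_7), S(g_5,g_7), S(g_6,g_7), S(f_1,g_8), S(f_2,g_8), S(f_3,g_8), S(g_4,g_8), S(g_5,g_8), S(g_6,g_8), S(g_7,g_8), S(f_1,g_9), S(f_2,g_9), S(f_3,g_9), S(g_4,g_9), S(g_5,g_9), S(g_6,g_9), S(g_7,g_9), S(g_8,g_9), S(f_1,g_10), S(f_2,g_10), S(f_3,g_10), S(g_4,g_10), S(g_5,g_10), S(g_6,g_10), S(g_7,g_10), S(g_8,g_10), S(g_9,g_10)) all reduce to 0 modulo the current basis, so we have a Gröbner basis.
Inter-reduce: drop elements whose leading term is divisible by another's, tail-reduce, and make monic.

G = {x_1 - x_2 - x_3^4 - x_3^3 - x_3, x_2^2 + x_3^4 + x_3 - 1, x_2x_3 + x_2 - x_3^4 - x_3^3 - x_3^2 + x_3 - 1, x_3^5 + x_3^4 - x_3^2 + 1}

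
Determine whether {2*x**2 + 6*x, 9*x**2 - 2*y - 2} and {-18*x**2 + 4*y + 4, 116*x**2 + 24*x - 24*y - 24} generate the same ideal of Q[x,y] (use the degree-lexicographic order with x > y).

Yes, the ideals are equal.

Two ideals are equal iff their reduced Gröbner bases coincide (the reduced basis is unique for a fixed ordering).
Buchberger on the first generating set:
f_1 = 2*x**2 + 6*x, LT = x**2.
f_2 = 9*x**2 - 2*y - 2, LT = x**2.

S(f_1,f_2): lcm = x**2. S = 3*x + 2/9*y + 2/9.
  leading term x: no divisor's leading term divides it; move 3*x to the remainder.
  leading term y: no divisor's leading term divides it; move 2/9*y to the remainder.
  leading term 1: no divisor's leading term divides it; move 2/9 to the remainder.
  remainder 3*x + 2/9*y + 2/9 ≠ 0; add g_3 = 3*x + 2/9*y + 2/9 to the basis.

S(f_1,g_3): lcm = x**2. S = -2/27*x*y + 79/27*x.
  leading term x*y: subtract (-2/81*y)·g_3 from -2/27*x*y + 79/27*x → 4/729*y**2 + 79/27*x + 4/729*y
  leading term y**2: no divisor's leading term divides it; move 4/729*y**2 to the remainder.
  leading term x: subtract (79/81)·g_3 from 79/27*x + 4/729*y → -154/729*y - 158/729
  leading term y: no divisor's leading term divides it; move -154/729*y to the remainder.
  leading term 1: no divisor's leading term divides it; move -158/729 to the remainder.
  remainder 4/729*y**2 - 154/729*y - 158/729 ≠ 0; add g_4 = 4/729*y**2 - 154/729*y - 158/729 to the basis.

The other S-polynomials (S(f_2,g_3), S(f_1,g_4), S(f_2,g_4), S(g_3,g_4)) all reduce to 0 modulo the current basis, so we have a Gröbner basis.
Inter-reduce: drop elements whose leading term is divisible by another's, tail-reduce, and make monic.
Reduced Gröbner basis: {y**2 - 77/2*y - 79/2, x + 2/27*y + 2/27}.

Buchberger on the second generating set:
h_1 = -18*x**2 + 4*y + 4, LT = x**2.
h_2 = 116*x**2 + 24*x - 24*y - 24, LT = x**2.

S(h_1,h_2): lcm = x**2. S = -6/29*x - 4/261*y - 4/261.
  leading term x: no divisor's leading term divides it; move -6/29*x to the remainder.
  leading term y: no divisor's leading term divides it; move -4/261*y to the remainder.
  leading term 1: no divisor's leading term divides it; move -4/261 to the remainder.
  remainder -6/29*x - 4/261*y - 4/261 ≠ 0; add k_3 = -6/29*x - 4/261*y - 4/261 to the basis.

S(h_1,k_3): lcm = x**2. S = -2/27*x*y - 2/27*x - 2/9*y - 2/9.
  leading term x*y: subtract (29/81*y)·k_3 from -2/27*x*y - 2/27*x - 2/9*y - 2/9 → 4/729*y**2 - 2/27*x - 158/729*y - 2/9
  leading term y**2: no divisor's leading term divides it; move 4/729*y**2 to the remainder.
  leading term x: subtract (29/81)·k_3 from -2/27*x - 158/729*y - 2/9 → -154/729*y - 158/729
  leading term y: no divisor's leading term divides it; move -154/729*y to the remainder.
  leading term 1: no divisor's leading term divides it; move -158/729 to the remainder.
  remainder 4/729*y**2 - 154/729*y - 158/729 ≠ 0; add k_4 = 4/729*y**2 - 154/729*y - 158/729 to the basis.

The other S-polynomials (S(h_2,k_3), S(h_1,k_4), S(h_2,k_4), S(k_3,k_4)) all reduce to 0 modulo the current basis, so we have a Gröbner basis.
Inter-reduce: drop elements whose leading term is divisible by another's, tail-reduce, and make monic.
Reduced Gröbner basis: {y**2 - 77/2*y - 79/2, x + 2/27*y + 2/27}.

The two bases agree; hence the ideals are identical.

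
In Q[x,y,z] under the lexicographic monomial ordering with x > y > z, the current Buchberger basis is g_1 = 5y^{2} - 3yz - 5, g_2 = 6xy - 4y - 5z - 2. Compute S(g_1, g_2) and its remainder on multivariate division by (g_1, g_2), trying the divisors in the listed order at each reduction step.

lcm(LM(g_1), LM(g_2)) = xy^{2}.
S = (lcm/LT(g_1))·g_1 − (lcm/LT(g_2))·g_2 = -\tfrac{3}{5}xyz - x + \tfrac{2}{3}y^{2} + \tfrac{5}{6}yz + \tfrac{1}{3}y.
Reduce S modulo (g_1, g_2) in that order:
  leading term xyz: subtract (-\tfrac{1}{10}z)·g_2 from -\tfrac{3}{5}xyz - x + \tfrac{2}{3}y^{2} + \tfrac{5}{6}yz + \tfrac{1}{3}y → -x + \tfrac{2}{3}y^{2} + \tfrac{13}{30}yz + \tfrac{1}{3}y - \tfrac{1}{2}z^{2} - \tfrac{1}{5}z
  leading term x: no divisor's leading term divides it; move -x to the remainder.
  leading term y^{2}: subtract (\tfrac{2}{15})·g_1 from \tfrac{2}{3}y^{2} + \tfrac{13}{30}yz + \tfrac{1}{3}y - \tfrac{1}{2}z^{2} - \tfrac{1}{5}z → \tfrac{5}{6}yz + \tfrac{1}{3}y - \tfrac{1}{2}z^{2} - \tfrac{1}{5}z + \tfrac{2}{3}
  leading term yz: no divisor's leading term divides it; move \tfrac{5}{6}yz to the remainder.
  leading term y: no divisor's leading term divides it; move \tfrac{1}{3}y to the remainder.
  leading term z^{2}: no divisor's leading term divides it; move -\tfrac{1}{2}z^{2} to the remainder.
  leading term z: no divisor's leading term divides it; move -\tfrac{1}{5}z to the remainder.
  leading term 1: no divisor's leading term divides it; move \tfrac{2}{3} to the remainder.
The remainder -x + \tfrac{5}{6}yz + \tfrac{1}{3}y - \tfrac{1}{2}z^{2} - \tfrac{1}{5}z + \tfrac{2}{3} is nonzero, so it would be added as the next basis element.

S(g_1, g_2) = -\tfrac{3}{5}xyz - x + \tfrac{2}{3}y^{2} + \tfrac{5}{6}yz + \tfrac{1}{3}y; remainder on division = -x + \tfrac{5}{6}yz + \tfrac{1}{3}y - \tfrac{1}{2}z^{2} - \tfrac{1}{5}z + \tfrac{2}{3}.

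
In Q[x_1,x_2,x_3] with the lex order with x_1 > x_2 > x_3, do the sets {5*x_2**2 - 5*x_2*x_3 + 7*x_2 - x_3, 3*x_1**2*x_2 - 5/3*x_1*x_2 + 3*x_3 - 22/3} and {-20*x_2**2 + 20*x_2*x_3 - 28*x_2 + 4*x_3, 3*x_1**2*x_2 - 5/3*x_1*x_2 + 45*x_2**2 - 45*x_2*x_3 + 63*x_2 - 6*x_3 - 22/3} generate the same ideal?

Yes, the ideals are equal.

For a fixed monomial order, each ideal has a unique reduced Gröbner basis; comparing bases decides equality.
Buchberger on the first generating set:
f_1 = 5*x_2**2 - 5*x_2*x_3 + 7*x_2 - x_3, LT = x_2**2.
f_2 = 3*x_1**2*x_2 - 5/3*x_1*x_2 + 3*x_3 - 22/3, LT = x_1**2*x_2.

S(f_1,f_2): lcm = x_1**2*x_2**2. S = -x_1**2*x_2*x_3 + 7/5*x_1**2*x_2 - 1/5*x_1**2*x_3 + 5/9*x_1*x_2**2 - x_2*x_3 + 22/9*x_2.
  leading term x_1**2*x_2*x_3: subtract (-1/3*x_3)·f_2 from -x_1**2*x_2*x_3 + 7/5*x_1**2*x_2 - 1/5*x_1**2*x_3 + 5/9*x_1*x_2**2 - x_2*x_3 + 22/9*x_2 → 7/5*x_1**2*x_2 - 1/5*x_1**2*x_3 + 5/9*x_1*x_2**2 - 5/9*x_1*x_2*x_3 - x_2*x_3 + 22/9*x_2 + x_3**2 - 22/9*x_3
  leading term x_1**2*x_2: subtract (7/15)·f_2 from 7/5*x_1**2*x_2 - 1/5*x_1**2*x_3 + 5/9*x_1*x_2**2 - 5/9*x_1*x_2*x_3 - x_2*x_3 + 22/9*x_2 + x_3**2 - 22/9*x_3 → -1/5*x_1**2*x_3 + 5/9*x_1*x_2**2 - 5/9*x_1*x_2*x_3 + 7/9*x_1*x_2 - x_2*x_3 + 22/9*x_2 + x_3**2 - 173/45*x_3 + 154/45
  leading term x_1**2*x_3: no divisor's leading term divides it; move -1/5*x_1**2*x_3 to the remainder.
  leading term x_1*x_2**2: subtract (1/9*x_1)·f_1 from 5/9*x_1*x_2**2 - 5/9*x_1*x_2*x_3 + 7/9*x_1*x_2 - x_2*x_3 + 22/9*x_2 + x_3**2 - 173/45*x_3 + 154/45 → 1/9*x_1*x_3 - x_2*x_3 + 22/9*x_2 + x_3**2 - 173/45*x_3 + 154/45
  leading term x_1*x_3: no divisor's leading term divides it; move 1/9*x_1*x_3 to the remainder.
  leading term x_2*x_3: no divisor's leading term divides it; move -x_2*x_3 to the remainder.
  leading term x_2: no divisor's leading term divides it; move 22/9*x_2 to the remainder.
  leading term x_3**2: no divisor's leading term divides it; move x_3**2 to the remainder.
  leading term x_3: no divisor's leading term divides it; move -173/45*x_3 to the remainder.
  leading term 1: no divisor's leading term divides it; move 154/45 to the remainder.
  remainder -1/5*x_1**2*x_3 + 1/9*x_1*x_3 - x_2*x_3 + 22/9*x_2 + x_3**2 - 173/45*x_3 + 154/45 ≠ 0; add g_3 = -1/5*x_1**2*x_3 + 1/9*x_1*x_3 - x_2*x_3 + 22/9*x_2 + x_3**2 - 173/45*x_3 + 154/45 to the basis.

S(f_1,g_3): leading monomials are coprime, so the S-polynomial reduces to 0 (Buchberger's first criterion).
S(f_2,g_3): lcm = x_1**2*x_2*x_3. S = -5*x_2**2*x_3 + 110/9*x_2**2 + 5*x_2*x_3**2 - 173/9*x_2*x_3 + 154/9*x_2 + x_3**2 - 22/9*x_3.
  leading term x_2**2*x_3: subtract (-x_3)·f_1 from -5*x_2**2*x_3 + 110/9*x_2**2 + 5*x_2*x_3**2 - 173/9*x_2*x_3 + 154/9*x_2 + x_3**2 - 22/9*x_3 → 110/9*x_2**2 - 110/9*x_2*x_3 + 154/9*x_2 - 22/9*x_3
  leading term x_2**2: subtract (22/9)·f_1 from 110/9*x_2**2 - 110/9*x_2*x_3 + 154/9*x_2 - 22/9*x_3 → 0
  remainder 0.

Every S-polynomial of the final basis reduces to 0, so we have a Gröbner basis.
Inter-reduce: drop elements whose leading term is divisible by another's, tail-reduce, and make monic.
Reduced Gröbner basis: {x_1**2*x_2 - 5/9*x_1*x_2 + x_3 - 22/9, x_1**2*x_3 - 5/9*x_1*x_3 + 5*x_2*x_3 - 110/9*x_2 - 5*x_3**2 + 173/9*x_3 - 154/9, x_2**2 - x_2*x_3 + 7/5*x_2 - 1/5*x_3}.

Buchberger on the second generating set:
h_1 = -20*x_2**2 + 20*x_2*x_3 - 28*x_2 + 4*x_3, LT = x_2**2.
h_2 = 3*x_1**2*x_2 - 5/3*x_1*x_2 + 45*x_2**2 - 45*x_2*x_3 + 63*x_2 - 6*x_3 - 22/3, LT = x_1**2*x_2.

S(h_1,h_2): lcm = x_1**2*x_2**2. S = -x_1**2*x_2*x_3 + 7/5*x_1**2*x_2 - 1/5*x_1**2*x_3 + 5/9*x_1*x_2**2 - 15*x_2**3 + 15*x_2**2*x_3 - 21*x_2**2 + 2*x_2*x_3 + 22/9*x_2.
  leading term x_1**2*x_2*x_3: subtract (-1/3*x_3)·h_2 from -x_1**2*x_2*x_3 + 7/5*x_1**2*x_2 - 1/5*x_1**2*x_3 + 5/9*x_1*x_2**2 - 15*x_2**3 + 15*x_2**2*x_3 - 21*x_2**2 + 2*x_2*x_3 + 22/9*x_2 → 7/5*x_1**2*x_2 - 1/5*x_1**2*x_3 + 5/9*x_1*x_2**2 - 5/9*x_1*x_2*x_3 - 15*x_2**3 + 30*x_2**2*x_3 - 21*x_2**2 - 15*x_2*x_3**2 + 23*x_2*x_3 + 22/9*x_2 - 2*x_3**2 - 22/9*x_3
  leading term x_1**2*x_2: subtract (7/15)·h_2 from 7/5*x_1**2*x_2 - 1/5*x_1**2*x_3 + 5/9*x_1*x_2**2 - 5/9*x_1*x_2*x_3 - 15*x_2**3 + 30*x_2**2*x_3 - 21*x_2**2 - 15*x_2*x_3**2 + 23*x_2*x_3 + 22/9*x_2 - 2*x_3**2 - 22/9*x_3 → -1/5*x_1**2*x_3 + 5/9*x_1*x_2**2 - 5/9*x_1*x_2*x_3 + 7/9*x_1*x_2 - 15*x_2**3 + 30*x_2**2*x_3 - 42*x_2**2 - 15*x_2*x_3**2 + 44*x_2*x_3 - 1213/45*x_2 - 2*x_3**2 + 16/45*x_3 + 154/45
  leading term x_1**2*x_3: no divisor's leading term divides it; move -1/5*x_1**2*x_3 to the remainder.
  leading term x_1*x_2**2: subtract (-1/36*x_1)·h_1 from 5/9*x_1*x_2**2 - 5/9*x_1*x_2*x_3 + 7/9*x_1*x_2 - 15*x_2**3 + 30*x_2**2*x_3 - 42*x_2**2 - 15*x_2*x_3**2 + 44*x_2*x_3 - 1213/45*x_2 - 2*x_3**2 + 16/45*x_3 + 154/45 → 1/9*x_1*x_3 - 15*x_2**3 + 30*x_2**2*x_3 - 42*x_2**2 - 15*x_2*x_3**2 + 44*x_2*x_3 - 1213/45*x_2 - 2*x_3**2 + 16/45*x_3 + 154/45
  leading term x_1*x_3: no divisor's leading term divides it; move 1/9*x_1*x_3 to the remainder.
  leading term x_2**3: subtract (3/4*x_2)·h_1 from -15*x_2**3 + 30*x_2**2*x_3 - 42*x_2**2 - 15*x_2*x_3**2 + 44*x_2*x_3 - 1213/45*x_2 - 2*x_3**2 + 16/45*x_3 + 154/45 → 15*x_2**2*x_3 - 21*x_2**2 - 15*x_2*x_3**2 + 41*x_2*x_3 - 1213/45*x_2 - 2*x_3**2 + 16/45*x_3 + 154/45
  leading term x_2**2*x_3: subtract (-3/4*x_3)·h_1 from 15*x_2**2*x_3 - 21*x_2**2 - 15*x_2*x_3**2 + 41*x_2*x_3 - 1213/45*x_2 - 2*x_3**2 + 16/45*x_3 + 154/45 → -21*x_2**2 + 20*x_2*x_3 - 1213/45*x_2 + x_3**2 + 16/45*x_3 + 154/45
  leading term x_2**2: subtract (21/20)·h_1 from -21*x_2**2 + 20*x_2*x_3 - 1213/45*x_2 + x_3**2 + 16/45*x_3 + 154/45 → -x_2*x_3 + 22/9*x_2 + x_3**2 - 173/45*x_3 + 154/45
  leading term x_2*x_3: no divisor's leading term divides it; move -x_2*x_3 to the remainder.
  leading term x_2: no divisor's leading term divides it; move 22/9*x_2 to the remainder.
  leading term x_3**2: no divisor's leading term divides it; move x_3**2 to the remainder.
  leading term x_3: no divisor's leading term divides it; move -173/45*x_3 to the remainder.
  leading term 1: no divisor's leading term divides it; move 154/45 to the remainder.
  remainder -1/5*x_1**2*x_3 + 1/9*x_1*x_3 - x_2*x_3 + 22/9*x_2 + x_3**2 - 173/45*x_3 + 154/45 ≠ 0; add k_3 = -1/5*x_1**2*x_3 + 1/9*x_1*x_3 - x_2*x_3 + 22/9*x_2 + x_3**2 - 173/45*x_3 + 154/45 to the basis.

S(h_1,k_3): leading monomials are coprime, so the S-polynomial reduces to 0 (Buchberger's first criterion).
S(h_2,k_3): lcm = x_1**2*x_2*x_3. S = 10*x_2**2*x_3 + 110/9*x_2**2 - 10*x_2*x_3**2 + 16/9*x_2*x_3 + 154/9*x_2 - 2*x_3**2 - 22/9*x_3.
  leading term x_2**2*x_3: subtract (-1/2*x_3)·h_1 from 10*x_2**2*x_3 + 110/9*x_2**2 - 10*x_2*x_3**2 + 16/9*x_2*x_3 + 154/9*x_2 - 2*x_3**2 - 22/9*x_3 → 110/9*x_2**2 - 110/9*x_2*x_3 + 154/9*x_2 - 22/9*x_3
  leading term x_2**2: subtract (-11/18)·h_1 from 110/9*x_2**2 - 110/9*x_2*x_3 + 154/9*x_2 - 22/9*x_3 → 0
  remainder 0.

Every S-polynomial of the final basis reduces to 0, so we have a Gröbner basis.
Inter-reduce: drop elements whose leading term is divisible by another's, tail-reduce, and make monic.
Reduced Gröbner basis: {x_1**2*x_2 - 5/9*x_1*x_2 + x_3 - 22/9, x_1**2*x_3 - 5/9*x_1*x_3 + 5*x_2*x_3 - 110/9*x_2 - 5*x_3**2 + 173/9*x_3 - 154/9, x_2**2 - x_2*x_3 + 7/5*x_2 - 1/5*x_3}.

The two bases agree; hence the ideals are identical.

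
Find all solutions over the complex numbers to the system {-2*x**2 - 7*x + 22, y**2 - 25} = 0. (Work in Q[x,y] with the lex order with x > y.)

{(-11/2, -5), (2, -5), (-11/2, 5), (2, 5)}

Compute a lex Gröbner basis by Buchberger's algorithm.
f_1 = -2*x**2 - 7*x + 22, LT = x**2.
f_2 = y**2 - 25, LT = y**2.

The S-polynomials (S(f_1,f_2)) all reduce to 0 modulo the current basis, so we have a Gröbner basis.
Inter-reduce: drop elements whose leading term is divisible by another's, tail-reduce, and make monic.
Reduced Gröbner basis: {x**2 + 7/2*x - 11, y**2 - 25}.

Elimination: the polynomial y**2 - 25 lies in the elimination ideal for y, so y ∈ {-5, 5}. For each such y, the remaining basis elements (now univariate) give the rest of the solution.
  y = -5: the earlier basis element becomes x**2 + 7/2*x - 11 = 0, giving x = -11/2, 2 — points (-11/2, -5), (2, -5).
  y = 5: the earlier basis element becomes x**2 + 7/2*x - 11 = 0, giving x = -11/2, 2 — points (-11/2, 5), (2, 5).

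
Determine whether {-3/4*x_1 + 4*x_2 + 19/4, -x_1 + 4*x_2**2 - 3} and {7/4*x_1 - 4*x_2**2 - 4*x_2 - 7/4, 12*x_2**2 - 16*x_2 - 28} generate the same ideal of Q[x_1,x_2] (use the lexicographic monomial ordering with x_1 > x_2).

Since reduced Gröbner bases are canonical representatives of ideals under a given ordering, it suffices to compute and compare them.
Buchberger on the first generating set:
f_1 = -3/4*x_1 + 4*x_2 + 19/4, LT = x_1.
f_2 = -x_1 + 4*x_2**2 - 3, LT = x_1.

S(f_1,f_2): lcm = x_1. S = 4*x_2**2 - 16/3*x_2 - 28/3.
  leading term x_2**2: no divisor's leading term divides it; move 4*x_2**2 to the remainder.
  leading term x_2: no divisor's leading term divides it; move -16/3*x_2 to the remainder.
  leading term 1: no divisor's leading term divides it; move -28/3 to the remainder.
  remainder 4*x_2**2 - 16/3*x_2 - 28/3 ≠ 0; add g_3 = 4*x_2**2 - 16/3*x_2 - 28/3 to the basis.

The other S-polynomials (S(f_1,g_3), S(f_2,g_3)) all reduce to 0 modulo the current basis, so we have a Gröbner basis.
Inter-reduce: drop elements whose leading term is divisible by another's, tail-reduce, and make monic.
Reduced Gröbner basis: {x_1 - 16/3*x_2 - 19/3, x_2**2 - 4/3*x_2 - 7/3}.

Buchberger on the second generating set:
h_1 = 7/4*x_1 - 4*x_2**2 - 4*x_2 - 7/4, LT = x_1.
h_2 = 12*x_2**2 - 16*x_2 - 28, LT = x_2**2.

The S-polynomials (S(h_1,h_2)) all reduce to 0 modulo the current basis, so we have a Gröbner basis.
Inter-reduce: drop elements whose leading term is divisible by another's, tail-reduce, and make monic.
Reduced Gröbner basis: {x_1 - 16/3*x_2 - 19/3, x_2**2 - 4/3*x_2 - 7/3}.

Same reduced basis, so the two generating sets span the same ideal.

Yes, the ideals are equal.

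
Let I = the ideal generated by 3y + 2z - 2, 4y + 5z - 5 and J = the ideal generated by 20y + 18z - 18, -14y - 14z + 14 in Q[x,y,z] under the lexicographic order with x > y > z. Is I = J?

Since reduced Gröbner bases are canonical representatives of ideals under a given ordering, it suffices to compute and compare them.
Buchberger on the first generating set:
f_1 = 3y + 2z - 2, LT = y.
f_2 = 4y + 5z - 5, LT = y.

S(f_1,f_2): lcm = y. S = -7/12z + 7/12.
  leading term z: no divisor's leading term divides it; move -7/12z to the remainder.
  leading term 1: no divisor's leading term divides it; move 7/12 to the remainder.
  remainder -7/12z + 7/12 ≠ 0; add g_3 = -7/12z + 7/12 to the basis.

The other S-polynomials (S(f_1,g_3), S(f_2,g_3)) all reduce to 0 modulo the current basis, so we have a Gröbner basis.
Inter-reduce: drop elements whose leading term is divisible by another's, tail-reduce, and make monic.
Reduced Gröbner basis: {y, z - 1}.

Buchberger on the second generating set:
h_1 = 20y + 18z - 18, LT = y.
h_2 = -14y - 14z + 14, LT = y.

S(h_1,h_2): lcm = y. S = -1/10z + 1/10.
  leading term z: no divisor's leading term divides it; move -1/10z to the remainder.
  leading term 1: no divisor's leading term divides it; move 1/10 to the remainder.
  remainder -1/10z + 1/10 ≠ 0; add k_3 = -1/10z + 1/10 to the basis.

The other S-polynomials (S(h_1,k_3), S(h_2,k_3)) all reduce to 0 modulo the current basis, so we have a Gröbner basis.
Inter-reduce: drop elements whose leading term is divisible by another's, tail-reduce, and make monic.
Reduced Gröbner basis: {y, z - 1}.

These coincide, so the ideals are equal.

Yes, the ideals are equal.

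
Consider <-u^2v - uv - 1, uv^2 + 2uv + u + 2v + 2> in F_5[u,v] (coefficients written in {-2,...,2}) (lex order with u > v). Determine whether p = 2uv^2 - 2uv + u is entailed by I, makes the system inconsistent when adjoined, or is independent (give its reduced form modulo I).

2uv^2 - 2uv + u is independent of I; its normal form modulo I is 2v^2 - 2v + 1.

First compute the reduced Gröbner basis of I by Buchberger's algorithm.
f_1 = -u^2v - uv - 1, LT = u^2v.
f_2 = uv^2 + 2uv + u + 2v + 2, LT = uv^2.

S(f_1,f_2): lcm = u^2v^2. S = -2u^2v - u^2 + uv^2 - 2uv - 2u + v.
  leading term u^2v: subtract (2)·f_1 from -2u^2v - u^2 + uv^2 - 2uv - 2u + v → -u^2 + uv^2 - 2u + v + 2
  leading term u^2: no divisor's leading term divides it; move -u^2 to the remainder.
  leading term uv^2: subtract (1)·f_2 from uv^2 - 2u + v + 2 → -2uv + 2u - v
  leading term uv: no divisor's leading term divides it; move -2uv to the remainder.
  leading term u: no divisor's leading term divides it; move 2u to the remainder.
  leading term v: no divisor's leading term divides it; move -v to the remainder.
  remainder -u^2 - 2uv + 2u - v ≠ 0; add h_3 = -u^2 - 2uv + 2u - v to the basis.

S(f_1,h_3): lcm = u^2v. S = -2uv^2 - 2uv - v^2 + 1.
  leading term uv^2: subtract (-2)·f_2 from -2uv^2 - 2uv - v^2 + 1 → 2uv + 2u - v^2 - v
  leading term uv: no divisor's leading term divides it; move 2uv to the remainder.
  leading term u: no divisor's leading term divides it; move 2u to the remainder.
  leading term v^2: no divisor's leading term divides it; move -v^2 to the remainder.
  leading term v: no divisor's leading term divides it; move -v to the remainder.
  remainder 2uv + 2u - v^2 - v ≠ 0; add h_4 = 2uv + 2u - v^2 - v to the basis.

S(f_2,h_3): lcm = u^2v^2. S = 2u^2v + u^2 - 2uv^3 + 2uv^2 + 2uv + 2u - v^3.
  leading term u^2v: subtract (-2)·f_1 from 2u^2v + u^2 - 2uv^3 + 2uv^2 + 2uv + 2u - v^3 → u^2 - 2uv^3 + 2uv^2 + 2u - v^3 - 2
  leading term u^2: subtract (-1)·h_3 from u^2 - 2uv^3 + 2uv^2 + 2u - v^3 - 2 → -2uv^3 + 2uv^2 - 2uv - u - v^3 - v - 2
  leading term uv^3: subtract (-2v)·f_2 from -2uv^3 + 2uv^2 - 2uv - u - v^3 - v - 2 → uv^2 - u - v^3 - v^2 - 2v - 2
  leading term uv^2: subtract (1)·f_2 from uv^2 - u - v^3 - v^2 - 2v - 2 → -2uv - 2u - v^3 - v^2 + v + 1
  leading term uv: subtract (-1)·h_4 from -2uv - 2u - v^3 - v^2 + v + 1 → -v^3 - 2v^2 + 1
  leading term v^3: no divisor's leading term divides it; move -v^3 to the remainder.
  leading term v^2: no divisor's leading term divides it; move -2v^2 to the remainder.
  leading term 1: no divisor's leading term divides it; move 1 to the remainder.
  remainder -v^3 - 2v^2 + 1 ≠ 0; add h_5 = -v^3 - 2v^2 + 1 to the basis.

S(f_1,h_4): lcm = u^2v. S = -u^2 - 2uv^2 - uv + 1.
  leading term u^2: subtract (1)·h_3 from -u^2 - 2uv^2 - uv + 1 → -2uv^2 + uv - 2u + v + 1
  leading term uv^2: subtract (-2)·f_2 from -2uv^2 + uv - 2u + v + 1 → 0
  remainder 0.

S(f_2,h_4): lcm = uv^2. S = uv + u - 2v^3 - 2v^2 + 2v + 2.
  leading term uv: subtract (-2)·h_4 from uv + u - 2v^3 - 2v^2 + 2v + 2 → -2v^3 + v^2 + 2
  leading term v^3: subtract (2)·h_5 from -2v^3 + v^2 + 2 → 0
  remainder 0.

S(h_3,h_4): lcm = u^2v. S = -u^2 + uv + v^2.
  leading term u^2: subtract (1)·h_3 from -u^2 + uv + v^2 → -2uv - 2u + v^2 + v
  leading term uv: subtract (-1)·h_4 from -2uv - 2u + v^2 + v → 0
  remainder 0.

S(f_1,h_5): lcm = u^2v^3. S = -2u^2v^2 + u^2 + uv^3 + v^2.
  leading term u^2v^2: subtract (2v)·f_1 from -2u^2v^2 + u^2 + uv^3 + v^2 → u^2 + uv^3 + 2uv^2 + v^2 + 2v
  leading term u^2: subtract (-1)·h_3 from u^2 + uv^3 + 2uv^2 + v^2 + 2v → uv^3 + 2uv^2 - 2uv + 2u + v^2 + v
  leading term uv^3: subtract (v)·f_2 from uv^3 + 2uv^2 - 2uv + 2u + v^2 + v → 2uv + 2u - v^2 - v
  leading term uv: subtract (1)·h_4 from 2uv + 2u - v^2 - v → 0
  remainder 0.

S(f_2,h_5): lcm = uv^3. S = uv + u + 2v^2 + 2v.
  leading term uv: subtract (-2)·h_4 from uv + u + 2v^2 + 2v → 0
  remainder 0.

S(h_3,h_5): leading monomials are coprime, so the S-polynomial reduces to 0 (Buchberger's first criterion).
S(h_4,h_5): lcm = uv^3. S = -uv^2 + u + 2v^4 + 2v^3.
  leading term uv^2: subtract (-1)·f_2 from -uv^2 + u + 2v^4 + 2v^3 → 2uv + 2u + 2v^4 + 2v^3 + 2v + 2
  leading term uv: subtract (1)·h_4 from 2uv + 2u + 2v^4 + 2v^3 + 2v + 2 → 2v^4 + 2v^3 + v^2 - 2v + 2
  leading term v^4: subtract (-2v)·h_5 from 2v^4 + 2v^3 + v^2 - 2v + 2 → -2v^3 + v^2 + 2
  leading term v^3: subtract (2)·h_5 from -2v^3 + v^2 + 2 → 0
  remainder 0.

Every S-polynomial of the final basis reduces to 0, so we have a Gröbner basis.
Inter-reduce: drop elements whose leading term is divisible by another's, tail-reduce, and make monic.
Reduced Gröbner basis: {u^2 + u + v^2 + 2v, uv + u + 2v^2 + 2v, v^3 + 2v^2 - 1}.
Label its elements g_1 = u^2 + u + v^2 + 2v, g_2 = uv + u + 2v^2 + 2v, g_3 = v^3 + 2v^2 - 1.

Reduce p = 2uv^2 - 2uv + u modulo G:
  leading term uv^2: subtract (2v)·g_2 from 2uv^2 - 2uv + u → uv + u + v^3 + v^2
  leading term uv: subtract (1)·g_2 from uv + u + v^3 + v^2 → v^3 - v^2 - 2v
  leading term v^3: subtract (1)·g_3 from v^3 - v^2 - 2v → 2v^2 - 2v + 1
  leading term v^2: no divisor's leading term divides it; move 2v^2 to the remainder.
  leading term v: no divisor's leading term divides it; move -2v to the remainder.
  leading term 1: no divisor's leading term divides it; move 1 to the remainder.
  normal form = 2v^2 - 2v + 1.
The normal form is nonzero, so p ∉ I. Since p minus its normal form lies in I, I + (p) = I + (r) where r = 2v^2 - 2v + 1; decide whether this ideal is the whole ring.
Run Buchberger on G together with r (pairs among the g_i already reduce to 0 since G is a Gröbner basis):
g_1 = u^2 + u + v^2 + 2v, LT = u^2.
g_2 = uv + u + 2v^2 + 2v, LT = uv.
g_3 = v^3 + 2v^2 - 1, LT = v^3.
r = 2v^2 - 2v + 1, LT = v^2.

S(g_1,g_2): lcm = u^2v. S = -u^2 - 2uv^2 - uv + v^3 + 2v^2.
  leading term u^2: subtract (-1)·g_1 from -u^2 - 2uv^2 - uv + v^3 + 2v^2 → -2uv^2 - uv + u + v^3 - 2v^2 + 2v
  leading term uv^2: subtract (-2v)·g_2 from -2uv^2 - uv + u + v^3 - 2v^2 + 2v → uv + u + 2v^2 + 2v
  leading term uv: subtract (1)·g_2 from uv + u + 2v^2 + 2v → 0
  remainder 0.

S(g_1,g_3): leading monomials are coprime, so the S-polynomial reduces to 0 (Buchberger's first criterion).
S(g_1,r): leading monomials are coprime, so the S-polynomial reduces to 0 (Buchberger's first criterion).
S(g_2,g_3): lcm = uv^3. S = -uv^2 + u + 2v^4 + 2v^3.
  leading term uv^2: subtract (-v)·g_2 from -uv^2 + u + 2v^4 + 2v^3 → uv + u + 2v^4 - v^3 + 2v^2
  leading term uv: subtract (1)·g_2 from uv + u + 2v^4 - v^3 + 2v^2 → 2v^4 - v^3 - 2v
  leading term v^4: subtract (2v)·g_3 from 2v^4 - v^3 - 2v → 0
  remainder 0.

S(g_2,r): lcm = uv^2. S = 2uv + 2u + 2v^3 + 2v^2.
  leading term uv: subtract (2)·g_2 from 2uv + 2u + 2v^3 + 2v^2 → 2v^3 - 2v^2 + v
  leading term v^3: subtract (2)·g_3 from 2v^3 - 2v^2 + v → -v^2 + v + 2
  leading term v^2: subtract (2)·r from -v^2 + v + 2 → 0
  remainder 0.

S(g_3,r): lcm = v^3. S = -2v^2 + 2v - 1.
  leading term v^2: subtract (-1)·r from -2v^2 + 2v - 1 → 0
  remainder 0.

Every S-polynomial of the final basis reduces to 0, so we have a Gröbner basis.
Inter-reduce: drop elements whose leading term is divisible by another's, tail-reduce, and make monic.
Reduced Gröbner basis: {u^2 + u - 2v + 2, uv + u - v - 1, v^2 - v - 2}.
The reduced Gröbner basis of I + (p) is {u^2 + u - 2v + 2, uv + u - v - 1, v^2 - v - 2} ≠ {1}, a proper ideal, so the enlarged system stays consistent: p is independent of I, with normal form 2v^2 - 2v + 1.

The remainder on division by a Gröbner basis is unique — it is the normal form.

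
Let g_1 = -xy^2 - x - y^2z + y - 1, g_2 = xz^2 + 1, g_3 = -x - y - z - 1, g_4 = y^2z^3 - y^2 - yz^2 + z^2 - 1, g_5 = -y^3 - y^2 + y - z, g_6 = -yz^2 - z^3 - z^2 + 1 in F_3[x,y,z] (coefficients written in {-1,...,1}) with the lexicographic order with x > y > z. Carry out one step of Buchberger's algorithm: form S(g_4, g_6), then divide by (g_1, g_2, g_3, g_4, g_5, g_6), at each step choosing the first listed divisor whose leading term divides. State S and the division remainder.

S(g_4, g_6) = -y^2 - yz^4 - yz^3 - yz^2 + yz + z^2 - 1; remainder on division = -y^2 + yz + z^5 - z^4 - z^3 + z^2 - z + 1.

lcm(LM(g_4), LM(g_6)) = y^2z^3.
S = (lcm/LT(g_4))·g_4 − (lcm/LT(g_6))·g_6 = -y^2 - yz^4 - yz^3 - yz^2 + yz + z^2 - 1.
Reduce S modulo (g_1, g_2, g_3, g_4, g_5, g_6) in that order:
  leading term y^2: no divisor's leading term divides it; move -y^2 to the remainder.
  leading term yz^4: subtract (z^2)·g_6 from -yz^4 - yz^3 - yz^2 + yz + z^2 - 1 → -yz^3 - yz^2 + yz + z^5 + z^4 - 1
  leading term yz^3: subtract (z)·g_6 from -yz^3 - yz^2 + yz + z^5 + z^4 - 1 → -yz^2 + yz + z^5 - z^4 + z^3 - z - 1
  leading term yz^2: subtract (1)·g_6 from -yz^2 + yz + z^5 - z^4 + z^3 - z - 1 → yz + z^5 - z^4 - z^3 + z^2 - z + 1
  leading term yz: no divisor's leading term divides it; move yz to the remainder.
  leading term z^5: no divisor's leading term divides it; move z^5 to the remainder.
  leading term z^4: no divisor's leading term divides it; move -z^4 to the remainder.
  leading term z^3: no divisor's leading term divides it; move -z^3 to the remainder.
  leading term z^2: no divisor's leading term divides it; move z^2 to the remainder.
  leading term z: no divisor's leading term divides it; move -z to the remainder.
  leading term 1: no divisor's leading term divides it; move 1 to the remainder.
The remainder -y^2 + yz + z^5 - z^4 - z^3 + z^2 - z + 1 is nonzero, so it would be added as the next basis element.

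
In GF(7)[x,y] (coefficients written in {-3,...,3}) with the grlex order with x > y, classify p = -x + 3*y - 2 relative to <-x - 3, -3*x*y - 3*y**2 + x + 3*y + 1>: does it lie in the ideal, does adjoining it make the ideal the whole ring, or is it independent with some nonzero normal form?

Adjoining -x + 3*y - 2 makes the ideal the whole ring: the system is inconsistent.

First compute the reduced Gröbner basis of I by Buchberger's algorithm.
f_1 = -x - 3, LT = x.
f_2 = -3*x*y - 3*y**2 + x + 3*y + 1, LT = x*y.

S(f_1,f_2): lcm = x*y. S = -y**2 - 2*x - 3*y - 2.
  reduce S modulo (f_1, f_2):
  remainder -y**2 - 3*y - 3 ≠ 0; add h_3 = -y**2 - 3*y - 3 to the basis.

The other S-polynomials (S(f_1,h_3), S(f_2,h_3)) all reduce to 0 modulo the current basis, so we have a Gröbner basis.
Inter-reduce: drop elements whose leading term is divisible by another's, tail-reduce, and make monic.
Reduced Gröbner basis: {y**2 + 3*y + 3, x + 3}.
Label its elements g_1 = y**2 + 3*y + 3, g_2 = x + 3.

Reduce p = -x + 3*y - 2 modulo G:
  leading term x: subtract (-1)·g_2 from -x + 3*y - 2 → 3*y + 1
  leading term y: no divisor's leading term divides it; move 3*y to the remainder.
  leading term 1: no divisor's leading term divides it; move 1 to the remainder.
  normal form = 3*y + 1.
The normal form is nonzero, so p ∉ I. Since p minus its normal form lies in I, I + (p) = I + (r) where r = 3*y + 1; decide whether this ideal is the whole ring.
Run Buchberger on G together with r (pairs among the g_i already reduce to 0 since G is a Gröbner basis):
g_1 = y**2 + 3*y + 3, LT = y**2.
g_2 = x + 3, LT = x.
r = 3*y + 1, LT = y.

S(g_1,r): lcm = y**2. S = -2*y + 3.
  reduce S modulo (g_1, g_2, r):
  remainder -1 ≠ 0; add m_4 = -1 to the basis.

The other S-polynomials (S(g_1,g_2), S(g_2,r), S(g_1,m_4), S(g_2,m_4), S(r,m_4)) all reduce to 0 modulo the current basis, so we have a Gröbner basis.
Inter-reduce: drop elements whose leading term is divisible by another's, tail-reduce, and make monic.
Reduced Gröbner basis: {1}.
The reduced Gröbner basis of I + (p) is {1}: the ideal is the whole ring, so the enlarged system has no common solution — adjoining p is inconsistent.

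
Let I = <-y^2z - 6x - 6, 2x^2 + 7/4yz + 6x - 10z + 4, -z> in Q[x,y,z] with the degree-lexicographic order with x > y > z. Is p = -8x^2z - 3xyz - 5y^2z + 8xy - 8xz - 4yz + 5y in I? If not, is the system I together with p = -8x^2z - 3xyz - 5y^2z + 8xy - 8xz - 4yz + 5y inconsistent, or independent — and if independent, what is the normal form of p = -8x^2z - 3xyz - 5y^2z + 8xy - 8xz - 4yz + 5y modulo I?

First compute the reduced Gröbner basis of I by Buchberger's algorithm.
f_1 = -y^2z - 6x - 6, LT = y^2z.
f_2 = 2x^2 + 7/4yz + 6x - 10z + 4, LT = x^2.
f_3 = -z, LT = z.

S(f_1,f_3): lcm = y^2z. S = 6x + 6.
  leading term x: no divisor's leading term divides it; move 6x to the remainder.
  leading term 1: no divisor's leading term divides it; move 6 to the remainder.
  remainder 6x + 6 ≠ 0; add h_4 = 6x + 6 to the basis.

The other S-polynomials (S(f_1,f_2), S(f_2,f_3), S(f_1,h_4), S(f_2,h_4), S(f_3,h_4)) all reduce to 0 modulo the current basis, so we have a Gröbner basis.
Inter-reduce: drop elements whose leading term is divisible by another's, tail-reduce, and make monic.
Reduced Gröbner basis: {x + 1, z}.
Label its elements g_1 = x + 1, g_2 = z.

Reduce p = -8x^2z - 3xyz - 5y^2z + 8xy - 8xz - 4yz + 5y modulo G:
  leading term x^2z: subtract (-8xz)·g_1 from -8x^2z - 3xyz - 5y^2z + 8xy - 8xz - 4yz + 5y → -3xyz - 5y^2z + 8xy - 4yz + 5y
  leading term xyz: subtract (-3yz)·g_1 from -3xyz - 5y^2z + 8xy - 4yz + 5y → -5y^2z + 8xy - yz + 5y
  leading term y^2z: subtract (-5y^2)·g_2 from -5y^2z + 8xy - yz + 5y → 8xy - yz + 5y
  leading term xy: subtract (8y)·g_1 from 8xy - yz + 5y → -yz - 3y
  leading term yz: subtract (-y)·g_2 from -yz - 3y → -3y
  leading term y: no divisor's leading term divides it; move -3y to the remainder.
  normal form = -3y.
The normal form is nonzero, so p ∉ I. Since p minus its normal form lies in I, I + (p) = I + (r) where r = -3y; decide whether this ideal is the whole ring.
Run Buchberger on G together with r (pairs among the g_i already reduce to 0 since G is a Gröbner basis):
g_1 = x + 1, LT = x.
g_2 = z, LT = z.
r = -3y, LT = y.

The S-polynomials (S(g_1,g_2), S(g_1,r), S(g_2,r)) all reduce to 0 modulo the current basis, so we have a Gröbner basis.
Inter-reduce: drop elements whose leading term is divisible by another's, tail-reduce, and make monic.
Reduced Gröbner basis: {x + 1, y, z}.
The reduced Gröbner basis of I + (p) is {x + 1, y, z} ≠ {1}, a proper ideal, so the enlarged system stays consistent: p is independent of I, with normal form -3y.

Ideal membership is decidable via reduction modulo a Gröbner basis.

-8x^2z - 3xyz - 5y^2z + 8xy - 8xz - 4yz + 5y is independent of I; its normal form modulo I is -3y.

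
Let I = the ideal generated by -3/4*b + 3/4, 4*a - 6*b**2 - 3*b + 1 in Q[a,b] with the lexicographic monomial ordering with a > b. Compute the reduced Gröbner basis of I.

f_1 = -3/4*b + 3/4, LT = b.
f_2 = 4*a - 6*b**2 - 3*b + 1, LT = a.

The S-polynomials (S(f_1,f_2)) all reduce to 0 modulo the current basis, so we have a Gröbner basis.

G = {a - 2, b - 1}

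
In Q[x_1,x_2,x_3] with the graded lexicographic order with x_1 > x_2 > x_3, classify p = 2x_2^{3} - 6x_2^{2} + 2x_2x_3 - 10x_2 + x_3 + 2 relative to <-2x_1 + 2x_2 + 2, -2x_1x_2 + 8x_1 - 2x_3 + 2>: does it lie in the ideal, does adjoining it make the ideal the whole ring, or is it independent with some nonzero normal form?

First compute the reduced Gröbner basis of I by Buchberger's algorithm.
f_1 = -2x_1 + 2x_2 + 2, LT = x_1.
f_2 = -2x_1x_2 + 8x_1 - 2x_3 + 2, LT = x_1x_2.

S(f_1,f_2): lcm = x_1x_2. S = -x_2^{2} + 4x_1 - x_2 - x_3 + 1.
  leading term x_2^{2}: no divisor's leading term divides it; move -x_2^{2} to the remainder.
  leading term x_1: subtract (-2)·f_1 from 4x_1 - x_2 - x_3 + 1 → 3x_2 - x_3 + 5
  leading term x_2: no divisor's leading term divides it; move 3x_2 to the remainder.
  leading term x_3: no divisor's leading term divides it; move -x_3 to the remainder.
  leading term 1: no divisor's leading term divides it; move 5 to the remainder.
  remainder -x_2^{2} + 3x_2 - x_3 + 5 ≠ 0; add h_3 = -x_2^{2} + 3x_2 - x_3 + 5 to the basis.

The other S-polynomials (S(f_1,h_3), S(f_2,h_3)) all reduce to 0 modulo the current basis, so we have a Gröbner basis.
Inter-reduce: drop elements whose leading term is divisible by another's, tail-reduce, and make monic.
Reduced Gröbner basis: {x_2^{2} - 3x_2 + x_3 - 5, x_1 - x_2 - 1}.
Label its elements g_1 = x_2^{2} - 3x_2 + x_3 - 5, g_2 = x_1 - x_2 - 1.

Reduce p = 2x_2^{3} - 6x_2^{2} + 2x_2x_3 - 10x_2 + x_3 + 2 modulo G:
  leading term x_2^{3}: subtract (2x_2)·g_1 from 2x_2^{3} - 6x_2^{2} + 2x_2x_3 - 10x_2 + x_3 + 2 → x_3 + 2
  leading term x_3: no divisor's leading term divides it; move x_3 to the remainder.
  leading term 1: no divisor's leading term divides it; move 2 to the remainder.
  normal form = x_3 + 2.
The normal form is nonzero, so p ∉ I. Since p minus its normal form lies in I, I + (p) = I + (r) where r = x_3 + 2; decide whether this ideal is the whole ring.
Run Buchberger on G together with r (pairs among the g_i already reduce to 0 since G is a Gröbner basis):
g_1 = x_2^{2} - 3x_2 + x_3 - 5, LT = x_2^{2}.
g_2 = x_1 - x_2 - 1, LT = x_1.
r = x_3 + 2, LT = x_3.

The S-polynomials (S(g_1,g_2), S(g_1,r), S(g_2,r)) all reduce to 0 modulo the current basis, so we have a Gröbner basis.
Inter-reduce: drop elements whose leading term is divisible by another's, tail-reduce, and make monic.
Reduced Gröbner basis: {x_2^{2} - 3x_2 - 7, x_1 - x_2 - 1, x_3 + 2}.
The reduced Gröbner basis of I + (p) is {x_2^{2} - 3x_2 - 7, x_1 - x_2 - 1, x_3 + 2} ≠ {1}, a proper ideal, so the enlarged system stays consistent: p is independent of I, with normal form x_3 + 2.

2x_2^{3} - 6x_2^{2} + 2x_2x_3 - 10x_2 + x_3 + 2 is independent of I; its normal form modulo I is x_3 + 2.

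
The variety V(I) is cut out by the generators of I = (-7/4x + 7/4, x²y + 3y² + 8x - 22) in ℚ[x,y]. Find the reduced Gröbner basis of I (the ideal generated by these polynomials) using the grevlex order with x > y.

f_1 = -7/4x + 7/4, LT = x.
f_2 = x²y + 3y² + 8x - 22, LT = x²y.

S(f_1,f_2): lcm = x²y. S = -xy - 3y² - 8x + 22.
  leading term xy: subtract (4/7y)·f_1 from -xy - 3y² - 8x + 22 → -3y² - 8x - y + 22
  leading term y²: no divisor's leading term divides it; move -3y² to the remainder.
  leading term x: subtract (32/7)·f_1 from -8x - y + 22 → -y + 14
  leading term y: no divisor's leading term divides it; move -y to the remainder.
  leading term 1: no divisor's leading term divides it; move 14 to the remainder.
  remainder -3y² - y + 14 ≠ 0; add g_3 = -3y² - y + 14 to the basis.

The other S-polynomials (S(f_1,g_3), S(f_2,g_3)) all reduce to 0 modulo the current basis, so we have a Gröbner basis.
Inter-reduce: drop elements whose leading term is divisible by another's, tail-reduce, and make monic.

G = {y² + ⅓y - 14/3, x - 1}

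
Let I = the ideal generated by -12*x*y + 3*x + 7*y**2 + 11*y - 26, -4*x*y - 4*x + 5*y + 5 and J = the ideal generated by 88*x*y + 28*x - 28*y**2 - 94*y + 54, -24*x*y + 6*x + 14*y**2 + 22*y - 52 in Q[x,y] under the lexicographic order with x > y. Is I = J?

Two ideals are equal iff their reduced Gröbner bases coincide (the reduced basis is unique for a fixed ordering).
Buchberger on the first generating set:
f_1 = -12*x*y + 3*x + 7*y**2 + 11*y - 26, LT = x*y.
f_2 = -4*x*y - 4*x + 5*y + 5, LT = x*y.

S(f_1,f_2): lcm = x*y. S = -5/4*x - 7/12*y**2 + 1/3*y + 41/12.
  leading term x: no divisor's leading term divides it; move -5/4*x to the remainder.
  leading term y**2: no divisor's leading term divides it; move -7/12*y**2 to the remainder.
  leading term y: no divisor's leading term divides it; move 1/3*y to the remainder.
  leading term 1: no divisor's leading term divides it; move 41/12 to the remainder.
  remainder -5/4*x - 7/12*y**2 + 1/3*y + 41/12 ≠ 0; add g_3 = -5/4*x - 7/12*y**2 + 1/3*y + 41/12 to the basis.

S(f_1,g_3): lcm = x*y. S = -1/4*x - 7/15*y**3 - 19/60*y**2 + 109/60*y + 13/6.
  leading term x: subtract (1/5)·g_3 from -1/4*x - 7/15*y**3 - 19/60*y**2 + 109/60*y + 13/6 → -7/15*y**3 - 1/5*y**2 + 7/4*y + 89/60
  leading term y**3: no divisor's leading term divides it; move -7/15*y**3 to the remainder.
  leading term y**2: no divisor's leading term divides it; move -1/5*y**2 to the remainder.
  leading term y: no divisor's leading term divides it; move 7/4*y to the remainder.
  leading term 1: no divisor's leading term divides it; move 89/60 to the remainder.
  remainder -7/15*y**3 - 1/5*y**2 + 7/4*y + 89/60 ≠ 0; add g_4 = -7/15*y**3 - 1/5*y**2 + 7/4*y + 89/60 to the basis.

The other S-polynomials (S(f_2,g_3), S(f_1,g_4), S(f_2,g_4), S(g_3,g_4)) all reduce to 0 modulo the current basis, so we have a Gröbner basis.
Inter-reduce: drop elements whose leading term is divisible by another's, tail-reduce, and make monic.
Reduced Gröbner basis: {x + 7/15*y**2 - 4/15*y - 41/15, y**3 + 3/7*y**2 - 15/4*y - 89/28}.

Buchberger on the second generating set:
h_1 = 88*x*y + 28*x - 28*y**2 - 94*y + 54, LT = x*y.
h_2 = -24*x*y + 6*x + 14*y**2 + 22*y - 52, LT = x*y.

S(h_1,h_2): lcm = x*y. S = 25/44*x + 35/132*y**2 - 5/33*y - 205/132.
  leading term x: no divisor's leading term divides it; move 25/44*x to the remainder.
  leading term y**2: no divisor's leading term divides it; move 35/132*y**2 to the remainder.
  leading term y: no divisor's leading term divides it; move -5/33*y to the remainder.
  leading term 1: no divisor's leading term divides it; move -205/132 to the remainder.
  remainder 25/44*x + 35/132*y**2 - 5/33*y - 205/132 ≠ 0; add k_3 = 25/44*x + 35/132*y**2 - 5/33*y - 205/132 to the basis.

S(h_1,k_3): lcm = x*y. S = 7/22*x - 7/15*y**3 - 17/330*y**2 + 1099/660*y + 27/44.
  leading term x: subtract (14/25)·k_3 from 7/22*x - 7/15*y**3 - 17/330*y**2 + 1099/660*y + 27/44 → -7/15*y**3 - 1/5*y**2 + 7/4*y + 89/60
  leading term y**3: no divisor's leading term divides it; move -7/15*y**3 to the remainder.
  leading term y**2: no divisor's leading term divides it; move -1/5*y**2 to the remainder.
  leading term y: no divisor's leading term divides it; move 7/4*y to the remainder.
  leading term 1: no divisor's leading term divides it; move 89/60 to the remainder.
  remainder -7/15*y**3 - 1/5*y**2 + 7/4*y + 89/60 ≠ 0; add k_4 = -7/15*y**3 - 1/5*y**2 + 7/4*y + 89/60 to the basis.

The other S-polynomials (S(h_2,k_3), S(h_1,k_4), S(h_2,k_4), S(k_3,k_4)) all reduce to 0 modulo the current basis, so we have a Gröbner basis.
Inter-reduce: drop elements whose leading term is divisible by another's, tail-reduce, and make monic.
Reduced Gröbner basis: {x + 7/15*y**2 - 4/15*y - 41/15, y**3 + 3/7*y**2 - 15/4*y - 89/28}.

These coincide, so the ideals are equal.
The same test decides containment: I ⊆ J iff every generator of I reduces to 0 modulo a Gröbner basis of J.

Yes, the ideals are equal.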